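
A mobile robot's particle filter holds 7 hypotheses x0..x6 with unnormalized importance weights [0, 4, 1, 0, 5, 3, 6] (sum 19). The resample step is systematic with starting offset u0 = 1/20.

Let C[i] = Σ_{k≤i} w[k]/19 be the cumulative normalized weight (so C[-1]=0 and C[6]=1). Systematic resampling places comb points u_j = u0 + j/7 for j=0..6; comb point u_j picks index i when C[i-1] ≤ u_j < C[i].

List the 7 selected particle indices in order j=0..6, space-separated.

1 1 4 4 5 6 6

C = [0, 4/19, 5/19, 5/19, 10/19, 13/19, 1]
j=0: u_0=1/20 ∈ [0, 4/19) → index 1
j=1: u_1=27/140 ∈ [0, 4/19) → index 1
j=2: u_2=47/140 ∈ [5/19, 10/19) → index 4
j=3: u_3=67/140 ∈ [5/19, 10/19) → index 4
j=4: u_4=87/140 ∈ [10/19, 13/19) → index 5
j=5: u_5=107/140 ∈ [13/19, 1) → index 6
j=6: u_6=127/140 ∈ [13/19, 1) → index 6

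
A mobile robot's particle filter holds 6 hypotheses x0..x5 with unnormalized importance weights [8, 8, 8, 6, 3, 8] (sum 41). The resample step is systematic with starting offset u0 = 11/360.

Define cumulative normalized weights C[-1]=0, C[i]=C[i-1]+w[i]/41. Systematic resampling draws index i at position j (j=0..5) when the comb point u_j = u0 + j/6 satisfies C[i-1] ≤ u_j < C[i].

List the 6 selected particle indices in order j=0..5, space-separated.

C = [8/41, 16/41, 24/41, 30/41, 33/41, 1]
j=0: u_0=11/360 ∈ [0, 8/41) → index 0
j=1: u_1=71/360 ∈ [8/41, 16/41) → index 1
j=2: u_2=131/360 ∈ [8/41, 16/41) → index 1
j=3: u_3=191/360 ∈ [16/41, 24/41) → index 2
j=4: u_4=251/360 ∈ [24/41, 30/41) → index 3
j=5: u_5=311/360 ∈ [33/41, 1) → index 5

0 1 1 2 3 5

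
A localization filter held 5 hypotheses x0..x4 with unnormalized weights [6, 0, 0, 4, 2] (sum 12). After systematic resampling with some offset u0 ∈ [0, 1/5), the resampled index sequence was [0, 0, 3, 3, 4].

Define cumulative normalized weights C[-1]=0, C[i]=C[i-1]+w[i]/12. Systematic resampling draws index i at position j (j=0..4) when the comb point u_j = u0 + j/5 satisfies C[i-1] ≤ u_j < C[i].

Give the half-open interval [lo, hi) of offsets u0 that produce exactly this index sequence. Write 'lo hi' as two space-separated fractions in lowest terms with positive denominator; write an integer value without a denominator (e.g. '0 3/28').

C = [1/2, 1/2, 1/2, 5/6, 1]
j=0 picked index 0: u0 ∈ [0, 1/2)
j=1 picked index 0: u0 ∈ [-1/5, 3/10)
j=2 picked index 3: u0 ∈ [1/10, 13/30)
j=3 picked index 3: u0 ∈ [-1/10, 7/30)
j=4 picked index 4: u0 ∈ [1/30, 1/5)
intersection: [1/10, 1/5)

1/10 1/5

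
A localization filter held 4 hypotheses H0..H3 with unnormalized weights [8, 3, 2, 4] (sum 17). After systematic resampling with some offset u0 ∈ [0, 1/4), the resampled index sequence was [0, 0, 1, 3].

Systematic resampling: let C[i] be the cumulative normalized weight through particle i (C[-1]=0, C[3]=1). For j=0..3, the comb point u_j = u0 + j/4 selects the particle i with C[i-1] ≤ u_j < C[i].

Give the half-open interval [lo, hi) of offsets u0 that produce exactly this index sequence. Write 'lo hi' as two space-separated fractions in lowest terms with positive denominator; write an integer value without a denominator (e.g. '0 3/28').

C = [8/17, 11/17, 13/17, 1]
j=0 picked index 0: u0 ∈ [0, 8/17)
j=1 picked index 0: u0 ∈ [-1/4, 15/68)
j=2 picked index 1: u0 ∈ [-1/34, 5/34)
j=3 picked index 3: u0 ∈ [1/68, 1/4)
intersection: [1/68, 5/34)

1/68 5/34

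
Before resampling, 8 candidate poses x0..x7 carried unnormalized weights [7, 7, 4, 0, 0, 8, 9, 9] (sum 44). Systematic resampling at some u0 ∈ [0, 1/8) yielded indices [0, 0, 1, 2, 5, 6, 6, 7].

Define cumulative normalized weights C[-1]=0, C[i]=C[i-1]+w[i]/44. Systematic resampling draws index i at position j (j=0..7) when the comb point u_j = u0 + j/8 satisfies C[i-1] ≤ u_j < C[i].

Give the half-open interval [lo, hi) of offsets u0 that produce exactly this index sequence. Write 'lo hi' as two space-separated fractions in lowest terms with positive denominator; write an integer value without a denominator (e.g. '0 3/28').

0 3/88

C = [7/44, 7/22, 9/22, 9/22, 9/22, 13/22, 35/44, 1]
j=0 picked index 0: u0 ∈ [0, 7/44)
j=1 picked index 0: u0 ∈ [-1/8, 3/88)
j=2 picked index 1: u0 ∈ [-1/11, 3/44)
j=3 picked index 2: u0 ∈ [-5/88, 3/88)
j=4 picked index 5: u0 ∈ [-1/11, 1/11)
j=5 picked index 6: u0 ∈ [-3/88, 15/88)
j=6 picked index 6: u0 ∈ [-7/44, 1/22)
j=7 picked index 7: u0 ∈ [-7/88, 1/8)
intersection: [0, 3/88)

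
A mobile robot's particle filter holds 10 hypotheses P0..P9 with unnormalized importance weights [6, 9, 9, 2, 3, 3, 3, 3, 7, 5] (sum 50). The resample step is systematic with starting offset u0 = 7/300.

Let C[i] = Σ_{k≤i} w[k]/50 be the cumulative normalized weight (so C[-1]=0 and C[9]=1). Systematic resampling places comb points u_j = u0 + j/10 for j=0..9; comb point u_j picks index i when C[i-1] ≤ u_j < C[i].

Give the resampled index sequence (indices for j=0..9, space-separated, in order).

C = [3/25, 3/10, 12/25, 13/25, 29/50, 16/25, 7/10, 19/25, 9/10, 1]
j=0: u_0=7/300 ∈ [0, 3/25) → index 0
j=1: u_1=37/300 ∈ [3/25, 3/10) → index 1
j=2: u_2=67/300 ∈ [3/25, 3/10) → index 1
j=3: u_3=97/300 ∈ [3/10, 12/25) → index 2
j=4: u_4=127/300 ∈ [3/10, 12/25) → index 2
j=5: u_5=157/300 ∈ [13/25, 29/50) → index 4
j=6: u_6=187/300 ∈ [29/50, 16/25) → index 5
j=7: u_7=217/300 ∈ [7/10, 19/25) → index 7
j=8: u_8=247/300 ∈ [19/25, 9/10) → index 8
j=9: u_9=277/300 ∈ [9/10, 1) → index 9

0 1 1 2 2 4 5 7 8 9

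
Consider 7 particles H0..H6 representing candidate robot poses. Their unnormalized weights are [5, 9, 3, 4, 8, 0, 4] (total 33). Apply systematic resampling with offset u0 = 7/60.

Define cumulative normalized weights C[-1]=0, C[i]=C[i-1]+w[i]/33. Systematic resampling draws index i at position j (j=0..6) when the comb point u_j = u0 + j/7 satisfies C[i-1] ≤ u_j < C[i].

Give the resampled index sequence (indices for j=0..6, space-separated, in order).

C = [5/33, 14/33, 17/33, 7/11, 29/33, 29/33, 1]
j=0: u_0=7/60 ∈ [0, 5/33) → index 0
j=1: u_1=109/420 ∈ [5/33, 14/33) → index 1
j=2: u_2=169/420 ∈ [5/33, 14/33) → index 1
j=3: u_3=229/420 ∈ [17/33, 7/11) → index 3
j=4: u_4=289/420 ∈ [7/11, 29/33) → index 4
j=5: u_5=349/420 ∈ [7/11, 29/33) → index 4
j=6: u_6=409/420 ∈ [29/33, 1) → index 6

0 1 1 3 4 4 6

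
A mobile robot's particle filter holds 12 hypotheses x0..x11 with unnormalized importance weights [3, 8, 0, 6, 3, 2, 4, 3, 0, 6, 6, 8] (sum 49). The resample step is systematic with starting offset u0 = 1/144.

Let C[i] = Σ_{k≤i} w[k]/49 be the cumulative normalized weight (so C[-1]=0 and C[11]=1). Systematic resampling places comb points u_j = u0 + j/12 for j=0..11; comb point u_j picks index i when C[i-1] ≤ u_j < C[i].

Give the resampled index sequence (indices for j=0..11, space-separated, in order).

C = [3/49, 11/49, 11/49, 17/49, 20/49, 22/49, 26/49, 29/49, 29/49, 5/7, 41/49, 1]
j=0: u_0=1/144 ∈ [0, 3/49) → index 0
j=1: u_1=13/144 ∈ [3/49, 11/49) → index 1
j=2: u_2=25/144 ∈ [3/49, 11/49) → index 1
j=3: u_3=37/144 ∈ [11/49, 17/49) → index 3
j=4: u_4=49/144 ∈ [11/49, 17/49) → index 3
j=5: u_5=61/144 ∈ [20/49, 22/49) → index 5
j=6: u_6=73/144 ∈ [22/49, 26/49) → index 6
j=7: u_7=85/144 ∈ [26/49, 29/49) → index 7
j=8: u_8=97/144 ∈ [29/49, 5/7) → index 9
j=9: u_9=109/144 ∈ [5/7, 41/49) → index 10
j=10: u_10=121/144 ∈ [41/49, 1) → index 11
j=11: u_11=133/144 ∈ [41/49, 1) → index 11

0 1 1 3 3 5 6 7 9 10 11 11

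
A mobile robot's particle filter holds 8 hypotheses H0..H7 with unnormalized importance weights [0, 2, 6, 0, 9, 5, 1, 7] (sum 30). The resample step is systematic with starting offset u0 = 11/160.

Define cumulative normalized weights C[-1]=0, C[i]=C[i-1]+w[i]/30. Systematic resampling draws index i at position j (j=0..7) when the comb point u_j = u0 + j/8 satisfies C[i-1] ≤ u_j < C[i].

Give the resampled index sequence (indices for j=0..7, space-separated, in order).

2 2 4 4 5 5 7 7

C = [0, 1/15, 4/15, 4/15, 17/30, 11/15, 23/30, 1]
j=0: u_0=11/160 ∈ [1/15, 4/15) → index 2
j=1: u_1=31/160 ∈ [1/15, 4/15) → index 2
j=2: u_2=51/160 ∈ [4/15, 17/30) → index 4
j=3: u_3=71/160 ∈ [4/15, 17/30) → index 4
j=4: u_4=91/160 ∈ [17/30, 11/15) → index 5
j=5: u_5=111/160 ∈ [17/30, 11/15) → index 5
j=6: u_6=131/160 ∈ [23/30, 1) → index 7
j=7: u_7=151/160 ∈ [23/30, 1) → index 7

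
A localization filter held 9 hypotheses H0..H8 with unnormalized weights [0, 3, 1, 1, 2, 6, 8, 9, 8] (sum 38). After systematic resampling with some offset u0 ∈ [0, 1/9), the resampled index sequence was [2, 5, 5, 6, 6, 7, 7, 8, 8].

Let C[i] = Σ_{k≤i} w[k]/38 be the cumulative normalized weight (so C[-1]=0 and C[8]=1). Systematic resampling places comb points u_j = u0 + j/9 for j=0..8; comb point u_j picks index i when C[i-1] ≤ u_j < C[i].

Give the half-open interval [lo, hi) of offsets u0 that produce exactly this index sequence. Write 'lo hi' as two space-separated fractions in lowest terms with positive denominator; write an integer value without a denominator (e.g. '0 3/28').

C = [0, 3/38, 2/19, 5/38, 7/38, 13/38, 21/38, 15/19, 1]
j=0 picked index 2: u0 ∈ [3/38, 2/19)
j=1 picked index 5: u0 ∈ [25/342, 79/342)
j=2 picked index 5: u0 ∈ [-13/342, 41/342)
j=3 picked index 6: u0 ∈ [1/114, 25/114)
j=4 picked index 6: u0 ∈ [-35/342, 37/342)
j=5 picked index 7: u0 ∈ [-1/342, 40/171)
j=6 picked index 7: u0 ∈ [-13/114, 7/57)
j=7 picked index 8: u0 ∈ [2/171, 2/9)
j=8 picked index 8: u0 ∈ [-17/171, 1/9)
intersection: [3/38, 2/19)

3/38 2/19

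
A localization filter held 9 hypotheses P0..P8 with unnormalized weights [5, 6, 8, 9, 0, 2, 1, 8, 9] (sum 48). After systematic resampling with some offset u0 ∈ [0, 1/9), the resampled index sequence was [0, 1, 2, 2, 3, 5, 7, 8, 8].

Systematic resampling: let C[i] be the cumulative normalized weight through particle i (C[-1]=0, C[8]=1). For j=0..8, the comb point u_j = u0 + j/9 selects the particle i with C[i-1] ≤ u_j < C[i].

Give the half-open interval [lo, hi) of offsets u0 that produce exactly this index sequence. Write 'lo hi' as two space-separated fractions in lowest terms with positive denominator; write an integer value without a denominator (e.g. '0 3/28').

5/144 1/16

C = [5/48, 11/48, 19/48, 7/12, 7/12, 5/8, 31/48, 13/16, 1]
j=0 picked index 0: u0 ∈ [0, 5/48)
j=1 picked index 1: u0 ∈ [-1/144, 17/144)
j=2 picked index 2: u0 ∈ [1/144, 25/144)
j=3 picked index 2: u0 ∈ [-5/48, 1/16)
j=4 picked index 3: u0 ∈ [-7/144, 5/36)
j=5 picked index 5: u0 ∈ [1/36, 5/72)
j=6 picked index 7: u0 ∈ [-1/48, 7/48)
j=7 picked index 8: u0 ∈ [5/144, 2/9)
j=8 picked index 8: u0 ∈ [-11/144, 1/9)
intersection: [5/144, 1/16)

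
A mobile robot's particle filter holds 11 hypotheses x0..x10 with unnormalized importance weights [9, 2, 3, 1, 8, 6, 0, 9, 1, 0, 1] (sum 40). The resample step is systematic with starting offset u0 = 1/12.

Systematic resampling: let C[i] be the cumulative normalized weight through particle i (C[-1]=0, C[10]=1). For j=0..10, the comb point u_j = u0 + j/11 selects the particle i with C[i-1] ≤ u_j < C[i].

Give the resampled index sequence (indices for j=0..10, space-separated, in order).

C = [9/40, 11/40, 7/20, 3/8, 23/40, 29/40, 29/40, 19/20, 39/40, 39/40, 1]
j=0: u_0=1/12 ∈ [0, 9/40) → index 0
j=1: u_1=23/132 ∈ [0, 9/40) → index 0
j=2: u_2=35/132 ∈ [9/40, 11/40) → index 1
j=3: u_3=47/132 ∈ [7/20, 3/8) → index 3
j=4: u_4=59/132 ∈ [3/8, 23/40) → index 4
j=5: u_5=71/132 ∈ [3/8, 23/40) → index 4
j=6: u_6=83/132 ∈ [23/40, 29/40) → index 5
j=7: u_7=95/132 ∈ [23/40, 29/40) → index 5
j=8: u_8=107/132 ∈ [29/40, 19/20) → index 7
j=9: u_9=119/132 ∈ [29/40, 19/20) → index 7
j=10: u_10=131/132 ∈ [39/40, 1) → index 10

0 0 1 3 4 4 5 5 7 7 10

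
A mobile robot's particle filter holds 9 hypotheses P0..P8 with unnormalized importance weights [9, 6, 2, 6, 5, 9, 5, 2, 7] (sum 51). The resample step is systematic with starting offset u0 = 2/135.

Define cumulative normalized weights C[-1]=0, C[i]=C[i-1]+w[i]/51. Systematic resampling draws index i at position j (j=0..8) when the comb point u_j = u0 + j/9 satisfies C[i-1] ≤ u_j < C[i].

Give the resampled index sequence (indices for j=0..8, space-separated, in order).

0 0 1 3 4 5 5 6 8

C = [3/17, 5/17, 1/3, 23/51, 28/51, 37/51, 14/17, 44/51, 1]
j=0: u_0=2/135 ∈ [0, 3/17) → index 0
j=1: u_1=17/135 ∈ [0, 3/17) → index 0
j=2: u_2=32/135 ∈ [3/17, 5/17) → index 1
j=3: u_3=47/135 ∈ [1/3, 23/51) → index 3
j=4: u_4=62/135 ∈ [23/51, 28/51) → index 4
j=5: u_5=77/135 ∈ [28/51, 37/51) → index 5
j=6: u_6=92/135 ∈ [28/51, 37/51) → index 5
j=7: u_7=107/135 ∈ [37/51, 14/17) → index 6
j=8: u_8=122/135 ∈ [44/51, 1) → index 8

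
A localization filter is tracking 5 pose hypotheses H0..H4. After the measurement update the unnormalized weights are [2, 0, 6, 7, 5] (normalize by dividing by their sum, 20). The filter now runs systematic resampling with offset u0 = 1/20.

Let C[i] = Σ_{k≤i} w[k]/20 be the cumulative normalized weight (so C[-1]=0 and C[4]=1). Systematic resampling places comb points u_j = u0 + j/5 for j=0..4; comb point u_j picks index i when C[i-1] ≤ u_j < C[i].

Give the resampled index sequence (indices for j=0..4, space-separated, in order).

0 2 3 3 4

C = [1/10, 1/10, 2/5, 3/4, 1]
j=0: u_0=1/20 ∈ [0, 1/10) → index 0
j=1: u_1=1/4 ∈ [1/10, 2/5) → index 2
j=2: u_2=9/20 ∈ [2/5, 3/4) → index 3
j=3: u_3=13/20 ∈ [2/5, 3/4) → index 3
j=4: u_4=17/20 ∈ [3/4, 1) → index 4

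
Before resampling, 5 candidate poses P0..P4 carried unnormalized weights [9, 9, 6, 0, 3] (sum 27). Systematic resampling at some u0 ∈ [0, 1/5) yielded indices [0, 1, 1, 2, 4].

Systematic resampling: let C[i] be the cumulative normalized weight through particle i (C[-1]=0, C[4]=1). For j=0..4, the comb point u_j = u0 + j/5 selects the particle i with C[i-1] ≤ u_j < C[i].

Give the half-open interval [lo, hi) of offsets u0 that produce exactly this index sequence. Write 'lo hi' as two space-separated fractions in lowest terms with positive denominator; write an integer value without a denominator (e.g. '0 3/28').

2/15 1/5

C = [1/3, 2/3, 8/9, 8/9, 1]
j=0 picked index 0: u0 ∈ [0, 1/3)
j=1 picked index 1: u0 ∈ [2/15, 7/15)
j=2 picked index 1: u0 ∈ [-1/15, 4/15)
j=3 picked index 2: u0 ∈ [1/15, 13/45)
j=4 picked index 4: u0 ∈ [4/45, 1/5)
intersection: [2/15, 1/5)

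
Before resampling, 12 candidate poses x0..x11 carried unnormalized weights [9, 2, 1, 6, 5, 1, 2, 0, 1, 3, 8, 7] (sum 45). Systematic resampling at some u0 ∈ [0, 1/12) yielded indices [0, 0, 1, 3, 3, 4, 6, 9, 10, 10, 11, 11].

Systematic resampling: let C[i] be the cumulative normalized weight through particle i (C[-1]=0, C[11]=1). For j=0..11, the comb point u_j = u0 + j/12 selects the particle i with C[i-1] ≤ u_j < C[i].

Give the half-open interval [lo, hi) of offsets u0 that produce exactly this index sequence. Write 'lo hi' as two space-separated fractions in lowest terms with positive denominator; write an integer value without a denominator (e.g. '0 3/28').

C = [1/5, 11/45, 4/15, 2/5, 23/45, 8/15, 26/45, 26/45, 3/5, 2/3, 38/45, 1]
j=0 picked index 0: u0 ∈ [0, 1/5)
j=1 picked index 0: u0 ∈ [-1/12, 7/60)
j=2 picked index 1: u0 ∈ [1/30, 7/90)
j=3 picked index 3: u0 ∈ [1/60, 3/20)
j=4 picked index 3: u0 ∈ [-1/15, 1/15)
j=5 picked index 4: u0 ∈ [-1/60, 17/180)
j=6 picked index 6: u0 ∈ [1/30, 7/90)
j=7 picked index 9: u0 ∈ [1/60, 1/12)
j=8 picked index 10: u0 ∈ [0, 8/45)
j=9 picked index 10: u0 ∈ [-1/12, 17/180)
j=10 picked index 11: u0 ∈ [1/90, 1/6)
j=11 picked index 11: u0 ∈ [-13/180, 1/12)
intersection: [1/30, 1/15)

1/30 1/15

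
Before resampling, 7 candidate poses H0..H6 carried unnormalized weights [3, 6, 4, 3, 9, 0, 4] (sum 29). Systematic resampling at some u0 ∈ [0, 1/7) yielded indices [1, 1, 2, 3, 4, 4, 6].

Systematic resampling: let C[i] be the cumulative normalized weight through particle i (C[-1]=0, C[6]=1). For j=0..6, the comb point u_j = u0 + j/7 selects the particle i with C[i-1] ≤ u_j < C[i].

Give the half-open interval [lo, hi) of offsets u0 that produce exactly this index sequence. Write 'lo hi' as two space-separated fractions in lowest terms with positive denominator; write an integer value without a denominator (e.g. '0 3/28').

C = [3/29, 9/29, 13/29, 16/29, 25/29, 25/29, 1]
j=0 picked index 1: u0 ∈ [3/29, 9/29)
j=1 picked index 1: u0 ∈ [-8/203, 34/203)
j=2 picked index 2: u0 ∈ [5/203, 33/203)
j=3 picked index 3: u0 ∈ [4/203, 25/203)
j=4 picked index 4: u0 ∈ [-4/203, 59/203)
j=5 picked index 4: u0 ∈ [-33/203, 30/203)
j=6 picked index 6: u0 ∈ [1/203, 1/7)
intersection: [3/29, 25/203)

3/29 25/203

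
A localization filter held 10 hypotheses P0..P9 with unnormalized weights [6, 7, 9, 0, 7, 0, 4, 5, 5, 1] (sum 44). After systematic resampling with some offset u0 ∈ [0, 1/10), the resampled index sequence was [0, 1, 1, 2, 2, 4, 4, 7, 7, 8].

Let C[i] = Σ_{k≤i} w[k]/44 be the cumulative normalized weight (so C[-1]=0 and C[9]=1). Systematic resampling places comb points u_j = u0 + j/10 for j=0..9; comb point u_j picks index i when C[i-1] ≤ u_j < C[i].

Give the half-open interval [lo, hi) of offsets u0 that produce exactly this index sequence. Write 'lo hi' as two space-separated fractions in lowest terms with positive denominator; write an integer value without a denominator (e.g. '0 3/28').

C = [3/22, 13/44, 1/2, 1/2, 29/44, 29/44, 3/4, 19/22, 43/44, 1]
j=0 picked index 0: u0 ∈ [0, 3/22)
j=1 picked index 1: u0 ∈ [2/55, 43/220)
j=2 picked index 1: u0 ∈ [-7/110, 21/220)
j=3 picked index 2: u0 ∈ [-1/220, 1/5)
j=4 picked index 2: u0 ∈ [-23/220, 1/10)
j=5 picked index 4: u0 ∈ [0, 7/44)
j=6 picked index 4: u0 ∈ [-1/10, 13/220)
j=7 picked index 7: u0 ∈ [1/20, 9/55)
j=8 picked index 7: u0 ∈ [-1/20, 7/110)
j=9 picked index 8: u0 ∈ [-2/55, 17/220)
intersection: [1/20, 13/220)

1/20 13/220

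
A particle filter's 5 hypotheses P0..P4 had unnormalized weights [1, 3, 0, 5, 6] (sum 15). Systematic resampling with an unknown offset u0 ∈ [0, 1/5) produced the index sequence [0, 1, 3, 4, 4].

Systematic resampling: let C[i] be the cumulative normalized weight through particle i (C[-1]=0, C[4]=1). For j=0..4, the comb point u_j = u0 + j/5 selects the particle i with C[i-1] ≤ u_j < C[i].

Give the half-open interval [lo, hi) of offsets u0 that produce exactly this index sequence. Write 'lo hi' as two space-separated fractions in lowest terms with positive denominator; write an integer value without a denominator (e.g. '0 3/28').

C = [1/15, 4/15, 4/15, 3/5, 1]
j=0 picked index 0: u0 ∈ [0, 1/15)
j=1 picked index 1: u0 ∈ [-2/15, 1/15)
j=2 picked index 3: u0 ∈ [-2/15, 1/5)
j=3 picked index 4: u0 ∈ [0, 2/5)
j=4 picked index 4: u0 ∈ [-1/5, 1/5)
intersection: [0, 1/15)

0 1/15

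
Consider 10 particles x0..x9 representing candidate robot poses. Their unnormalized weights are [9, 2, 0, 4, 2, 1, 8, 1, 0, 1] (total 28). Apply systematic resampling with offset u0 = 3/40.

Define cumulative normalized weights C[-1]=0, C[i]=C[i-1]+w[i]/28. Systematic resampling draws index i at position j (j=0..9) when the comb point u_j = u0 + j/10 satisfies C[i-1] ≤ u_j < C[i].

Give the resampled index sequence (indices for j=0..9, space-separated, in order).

0 0 0 1 3 4 6 6 6 9

C = [9/28, 11/28, 11/28, 15/28, 17/28, 9/14, 13/14, 27/28, 27/28, 1]
j=0: u_0=3/40 ∈ [0, 9/28) → index 0
j=1: u_1=7/40 ∈ [0, 9/28) → index 0
j=2: u_2=11/40 ∈ [0, 9/28) → index 0
j=3: u_3=3/8 ∈ [9/28, 11/28) → index 1
j=4: u_4=19/40 ∈ [11/28, 15/28) → index 3
j=5: u_5=23/40 ∈ [15/28, 17/28) → index 4
j=6: u_6=27/40 ∈ [9/14, 13/14) → index 6
j=7: u_7=31/40 ∈ [9/14, 13/14) → index 6
j=8: u_8=7/8 ∈ [9/14, 13/14) → index 6
j=9: u_9=39/40 ∈ [27/28, 1) → index 9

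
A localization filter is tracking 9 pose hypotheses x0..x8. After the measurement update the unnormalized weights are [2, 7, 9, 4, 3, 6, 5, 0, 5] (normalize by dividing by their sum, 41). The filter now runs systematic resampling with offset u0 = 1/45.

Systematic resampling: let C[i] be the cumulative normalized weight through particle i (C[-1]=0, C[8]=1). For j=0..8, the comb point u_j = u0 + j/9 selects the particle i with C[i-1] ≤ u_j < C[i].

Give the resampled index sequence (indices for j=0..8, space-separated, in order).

0 1 2 2 3 4 5 6 8

C = [2/41, 9/41, 18/41, 22/41, 25/41, 31/41, 36/41, 36/41, 1]
j=0: u_0=1/45 ∈ [0, 2/41) → index 0
j=1: u_1=2/15 ∈ [2/41, 9/41) → index 1
j=2: u_2=11/45 ∈ [9/41, 18/41) → index 2
j=3: u_3=16/45 ∈ [9/41, 18/41) → index 2
j=4: u_4=7/15 ∈ [18/41, 22/41) → index 3
j=5: u_5=26/45 ∈ [22/41, 25/41) → index 4
j=6: u_6=31/45 ∈ [25/41, 31/41) → index 5
j=7: u_7=4/5 ∈ [31/41, 36/41) → index 6
j=8: u_8=41/45 ∈ [36/41, 1) → index 8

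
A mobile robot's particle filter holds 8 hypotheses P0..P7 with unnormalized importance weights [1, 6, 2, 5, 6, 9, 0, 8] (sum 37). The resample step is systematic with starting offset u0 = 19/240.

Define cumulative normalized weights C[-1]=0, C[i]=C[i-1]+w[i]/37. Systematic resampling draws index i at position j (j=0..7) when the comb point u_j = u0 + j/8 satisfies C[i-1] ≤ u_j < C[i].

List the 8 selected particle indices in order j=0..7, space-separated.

C = [1/37, 7/37, 9/37, 14/37, 20/37, 29/37, 29/37, 1]
j=0: u_0=19/240 ∈ [1/37, 7/37) → index 1
j=1: u_1=49/240 ∈ [7/37, 9/37) → index 2
j=2: u_2=79/240 ∈ [9/37, 14/37) → index 3
j=3: u_3=109/240 ∈ [14/37, 20/37) → index 4
j=4: u_4=139/240 ∈ [20/37, 29/37) → index 5
j=5: u_5=169/240 ∈ [20/37, 29/37) → index 5
j=6: u_6=199/240 ∈ [29/37, 1) → index 7
j=7: u_7=229/240 ∈ [29/37, 1) → index 7

1 2 3 4 5 5 7 7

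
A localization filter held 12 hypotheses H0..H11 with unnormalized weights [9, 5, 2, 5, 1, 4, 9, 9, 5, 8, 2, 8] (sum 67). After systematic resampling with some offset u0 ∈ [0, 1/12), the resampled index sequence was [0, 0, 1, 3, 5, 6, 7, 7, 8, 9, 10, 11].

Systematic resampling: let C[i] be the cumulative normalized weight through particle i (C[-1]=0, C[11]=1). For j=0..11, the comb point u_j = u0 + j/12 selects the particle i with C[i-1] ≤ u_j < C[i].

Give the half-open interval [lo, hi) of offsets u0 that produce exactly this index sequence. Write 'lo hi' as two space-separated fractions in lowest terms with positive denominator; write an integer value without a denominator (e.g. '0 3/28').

C = [9/67, 14/67, 16/67, 21/67, 22/67, 26/67, 35/67, 44/67, 49/67, 57/67, 59/67, 1]
j=0 picked index 0: u0 ∈ [0, 9/67)
j=1 picked index 0: u0 ∈ [-1/12, 41/804)
j=2 picked index 1: u0 ∈ [-13/402, 17/402)
j=3 picked index 3: u0 ∈ [-3/268, 17/268)
j=4 picked index 5: u0 ∈ [-1/201, 11/201)
j=5 picked index 6: u0 ∈ [-23/804, 85/804)
j=6 picked index 7: u0 ∈ [3/134, 21/134)
j=7 picked index 7: u0 ∈ [-49/804, 59/804)
j=8 picked index 8: u0 ∈ [-2/201, 13/201)
j=9 picked index 9: u0 ∈ [-5/268, 27/268)
j=10 picked index 10: u0 ∈ [7/402, 19/402)
j=11 picked index 11: u0 ∈ [-29/804, 1/12)
intersection: [3/134, 17/402)

3/134 17/402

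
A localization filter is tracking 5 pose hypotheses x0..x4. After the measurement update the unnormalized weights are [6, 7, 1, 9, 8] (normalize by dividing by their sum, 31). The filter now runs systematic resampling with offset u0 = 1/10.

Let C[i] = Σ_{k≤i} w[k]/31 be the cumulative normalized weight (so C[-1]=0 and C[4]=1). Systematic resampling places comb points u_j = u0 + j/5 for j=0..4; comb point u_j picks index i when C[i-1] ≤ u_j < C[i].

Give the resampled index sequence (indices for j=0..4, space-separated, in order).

C = [6/31, 13/31, 14/31, 23/31, 1]
j=0: u_0=1/10 ∈ [0, 6/31) → index 0
j=1: u_1=3/10 ∈ [6/31, 13/31) → index 1
j=2: u_2=1/2 ∈ [14/31, 23/31) → index 3
j=3: u_3=7/10 ∈ [14/31, 23/31) → index 3
j=4: u_4=9/10 ∈ [23/31, 1) → index 4

0 1 3 3 4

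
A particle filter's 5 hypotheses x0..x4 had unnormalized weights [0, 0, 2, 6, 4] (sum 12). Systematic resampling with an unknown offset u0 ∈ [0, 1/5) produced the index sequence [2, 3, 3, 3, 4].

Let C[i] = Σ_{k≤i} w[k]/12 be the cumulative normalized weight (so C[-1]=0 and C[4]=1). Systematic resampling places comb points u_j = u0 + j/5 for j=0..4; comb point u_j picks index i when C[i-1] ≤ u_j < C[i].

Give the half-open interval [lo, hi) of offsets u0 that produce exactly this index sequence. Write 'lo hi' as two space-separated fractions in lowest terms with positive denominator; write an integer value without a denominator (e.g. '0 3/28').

0 1/15

C = [0, 0, 1/6, 2/3, 1]
j=0 picked index 2: u0 ∈ [0, 1/6)
j=1 picked index 3: u0 ∈ [-1/30, 7/15)
j=2 picked index 3: u0 ∈ [-7/30, 4/15)
j=3 picked index 3: u0 ∈ [-13/30, 1/15)
j=4 picked index 4: u0 ∈ [-2/15, 1/5)
intersection: [0, 1/15)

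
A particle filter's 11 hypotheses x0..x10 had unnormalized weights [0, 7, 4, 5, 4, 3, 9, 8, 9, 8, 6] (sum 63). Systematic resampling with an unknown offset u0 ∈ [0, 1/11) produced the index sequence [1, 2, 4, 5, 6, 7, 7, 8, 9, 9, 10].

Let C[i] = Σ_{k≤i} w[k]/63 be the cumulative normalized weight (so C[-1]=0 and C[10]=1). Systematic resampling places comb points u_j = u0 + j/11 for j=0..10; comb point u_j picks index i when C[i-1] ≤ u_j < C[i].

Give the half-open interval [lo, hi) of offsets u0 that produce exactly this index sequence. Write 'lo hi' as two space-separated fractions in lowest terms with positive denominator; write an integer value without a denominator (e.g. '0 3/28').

C = [0, 1/9, 11/63, 16/63, 20/63, 23/63, 32/63, 40/63, 7/9, 19/21, 1]
j=0 picked index 1: u0 ∈ [0, 1/9)
j=1 picked index 2: u0 ∈ [2/99, 58/693)
j=2 picked index 4: u0 ∈ [50/693, 94/693)
j=3 picked index 5: u0 ∈ [31/693, 64/693)
j=4 picked index 6: u0 ∈ [1/693, 100/693)
j=5 picked index 7: u0 ∈ [37/693, 125/693)
j=6 picked index 7: u0 ∈ [-26/693, 62/693)
j=7 picked index 8: u0 ∈ [-1/693, 14/99)
j=8 picked index 9: u0 ∈ [5/99, 41/231)
j=9 picked index 9: u0 ∈ [-4/99, 20/231)
j=10 picked index 10: u0 ∈ [-1/231, 1/11)
intersection: [50/693, 58/693)

50/693 58/693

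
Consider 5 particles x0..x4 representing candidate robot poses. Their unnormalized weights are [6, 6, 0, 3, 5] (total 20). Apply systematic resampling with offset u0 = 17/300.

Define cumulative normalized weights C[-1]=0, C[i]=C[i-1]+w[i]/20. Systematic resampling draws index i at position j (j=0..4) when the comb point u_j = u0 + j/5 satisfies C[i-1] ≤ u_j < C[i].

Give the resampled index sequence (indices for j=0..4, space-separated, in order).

0 0 1 3 4

C = [3/10, 3/5, 3/5, 3/4, 1]
j=0: u_0=17/300 ∈ [0, 3/10) → index 0
j=1: u_1=77/300 ∈ [0, 3/10) → index 0
j=2: u_2=137/300 ∈ [3/10, 3/5) → index 1
j=3: u_3=197/300 ∈ [3/5, 3/4) → index 3
j=4: u_4=257/300 ∈ [3/4, 1) → index 4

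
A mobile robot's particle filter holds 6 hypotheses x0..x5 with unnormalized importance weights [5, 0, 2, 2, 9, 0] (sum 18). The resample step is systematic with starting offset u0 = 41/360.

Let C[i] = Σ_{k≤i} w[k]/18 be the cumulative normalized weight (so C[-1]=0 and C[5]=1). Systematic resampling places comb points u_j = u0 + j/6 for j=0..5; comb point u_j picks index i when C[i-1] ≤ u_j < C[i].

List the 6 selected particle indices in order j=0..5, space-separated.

C = [5/18, 5/18, 7/18, 1/2, 1, 1]
j=0: u_0=41/360 ∈ [0, 5/18) → index 0
j=1: u_1=101/360 ∈ [5/18, 7/18) → index 2
j=2: u_2=161/360 ∈ [7/18, 1/2) → index 3
j=3: u_3=221/360 ∈ [1/2, 1) → index 4
j=4: u_4=281/360 ∈ [1/2, 1) → index 4
j=5: u_5=341/360 ∈ [1/2, 1) → index 4

0 2 3 4 4 4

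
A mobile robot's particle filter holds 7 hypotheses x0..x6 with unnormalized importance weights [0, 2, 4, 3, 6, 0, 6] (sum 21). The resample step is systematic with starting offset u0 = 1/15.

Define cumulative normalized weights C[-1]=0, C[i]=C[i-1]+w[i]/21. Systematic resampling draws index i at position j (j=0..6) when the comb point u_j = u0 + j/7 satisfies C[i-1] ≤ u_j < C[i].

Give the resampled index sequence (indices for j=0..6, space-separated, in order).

C = [0, 2/21, 2/7, 3/7, 5/7, 5/7, 1]
j=0: u_0=1/15 ∈ [0, 2/21) → index 1
j=1: u_1=22/105 ∈ [2/21, 2/7) → index 2
j=2: u_2=37/105 ∈ [2/7, 3/7) → index 3
j=3: u_3=52/105 ∈ [3/7, 5/7) → index 4
j=4: u_4=67/105 ∈ [3/7, 5/7) → index 4
j=5: u_5=82/105 ∈ [5/7, 1) → index 6
j=6: u_6=97/105 ∈ [5/7, 1) → index 6

1 2 3 4 4 6 6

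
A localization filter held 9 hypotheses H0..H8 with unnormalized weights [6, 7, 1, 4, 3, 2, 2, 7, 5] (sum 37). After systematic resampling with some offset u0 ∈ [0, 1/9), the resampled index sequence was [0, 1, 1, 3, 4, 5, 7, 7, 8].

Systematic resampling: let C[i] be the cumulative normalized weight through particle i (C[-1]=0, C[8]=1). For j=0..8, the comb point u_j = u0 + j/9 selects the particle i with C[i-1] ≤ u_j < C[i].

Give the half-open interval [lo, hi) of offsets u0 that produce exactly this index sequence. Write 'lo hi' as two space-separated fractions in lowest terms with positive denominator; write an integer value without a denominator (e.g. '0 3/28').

C = [6/37, 13/37, 14/37, 18/37, 21/37, 23/37, 25/37, 32/37, 1]
j=0 picked index 0: u0 ∈ [0, 6/37)
j=1 picked index 1: u0 ∈ [17/333, 80/333)
j=2 picked index 1: u0 ∈ [-20/333, 43/333)
j=3 picked index 3: u0 ∈ [5/111, 17/111)
j=4 picked index 4: u0 ∈ [14/333, 41/333)
j=5 picked index 5: u0 ∈ [4/333, 22/333)
j=6 picked index 7: u0 ∈ [1/111, 22/111)
j=7 picked index 7: u0 ∈ [-34/333, 29/333)
j=8 picked index 8: u0 ∈ [-8/333, 1/9)
intersection: [17/333, 22/333)

17/333 22/333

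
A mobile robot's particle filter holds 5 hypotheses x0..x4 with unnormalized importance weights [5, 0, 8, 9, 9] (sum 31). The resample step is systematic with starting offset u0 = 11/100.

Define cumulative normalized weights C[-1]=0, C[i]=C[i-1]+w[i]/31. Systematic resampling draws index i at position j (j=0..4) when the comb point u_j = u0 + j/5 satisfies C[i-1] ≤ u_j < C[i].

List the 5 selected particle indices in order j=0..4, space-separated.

C = [5/31, 5/31, 13/31, 22/31, 1]
j=0: u_0=11/100 ∈ [0, 5/31) → index 0
j=1: u_1=31/100 ∈ [5/31, 13/31) → index 2
j=2: u_2=51/100 ∈ [13/31, 22/31) → index 3
j=3: u_3=71/100 ∈ [22/31, 1) → index 4
j=4: u_4=91/100 ∈ [22/31, 1) → index 4

0 2 3 4 4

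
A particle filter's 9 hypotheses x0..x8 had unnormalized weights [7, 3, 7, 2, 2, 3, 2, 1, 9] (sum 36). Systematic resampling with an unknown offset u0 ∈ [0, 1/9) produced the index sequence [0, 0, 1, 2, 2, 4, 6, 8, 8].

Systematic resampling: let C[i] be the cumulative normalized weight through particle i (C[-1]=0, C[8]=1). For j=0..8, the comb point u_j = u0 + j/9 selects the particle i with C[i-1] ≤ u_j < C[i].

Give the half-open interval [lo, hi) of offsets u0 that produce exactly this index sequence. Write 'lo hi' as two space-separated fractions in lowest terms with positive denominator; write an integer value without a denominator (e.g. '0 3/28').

0 1/36

C = [7/36, 5/18, 17/36, 19/36, 7/12, 2/3, 13/18, 3/4, 1]
j=0 picked index 0: u0 ∈ [0, 7/36)
j=1 picked index 0: u0 ∈ [-1/9, 1/12)
j=2 picked index 1: u0 ∈ [-1/36, 1/18)
j=3 picked index 2: u0 ∈ [-1/18, 5/36)
j=4 picked index 2: u0 ∈ [-1/6, 1/36)
j=5 picked index 4: u0 ∈ [-1/36, 1/36)
j=6 picked index 6: u0 ∈ [0, 1/18)
j=7 picked index 8: u0 ∈ [-1/36, 2/9)
j=8 picked index 8: u0 ∈ [-5/36, 1/9)
intersection: [0, 1/36)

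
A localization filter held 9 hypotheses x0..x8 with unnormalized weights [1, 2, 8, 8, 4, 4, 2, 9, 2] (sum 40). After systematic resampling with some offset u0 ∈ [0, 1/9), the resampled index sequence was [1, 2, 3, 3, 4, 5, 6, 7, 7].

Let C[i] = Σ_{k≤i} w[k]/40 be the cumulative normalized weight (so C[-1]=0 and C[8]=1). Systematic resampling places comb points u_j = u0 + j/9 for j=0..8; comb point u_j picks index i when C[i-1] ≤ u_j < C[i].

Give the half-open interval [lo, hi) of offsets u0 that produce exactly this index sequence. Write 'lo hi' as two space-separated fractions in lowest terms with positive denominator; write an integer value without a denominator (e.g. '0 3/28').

19/360 7/120

C = [1/40, 3/40, 11/40, 19/40, 23/40, 27/40, 29/40, 19/20, 1]
j=0 picked index 1: u0 ∈ [1/40, 3/40)
j=1 picked index 2: u0 ∈ [-13/360, 59/360)
j=2 picked index 3: u0 ∈ [19/360, 91/360)
j=3 picked index 3: u0 ∈ [-7/120, 17/120)
j=4 picked index 4: u0 ∈ [11/360, 47/360)
j=5 picked index 5: u0 ∈ [7/360, 43/360)
j=6 picked index 6: u0 ∈ [1/120, 7/120)
j=7 picked index 7: u0 ∈ [-19/360, 31/180)
j=8 picked index 7: u0 ∈ [-59/360, 11/180)
intersection: [19/360, 7/120)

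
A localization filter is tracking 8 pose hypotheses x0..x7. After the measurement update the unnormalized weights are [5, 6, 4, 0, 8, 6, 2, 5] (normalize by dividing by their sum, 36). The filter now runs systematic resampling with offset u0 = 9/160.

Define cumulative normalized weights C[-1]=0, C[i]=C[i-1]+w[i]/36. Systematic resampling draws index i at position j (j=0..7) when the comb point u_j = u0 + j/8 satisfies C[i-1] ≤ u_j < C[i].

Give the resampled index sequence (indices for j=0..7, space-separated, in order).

0 1 2 4 4 5 6 7

C = [5/36, 11/36, 5/12, 5/12, 23/36, 29/36, 31/36, 1]
j=0: u_0=9/160 ∈ [0, 5/36) → index 0
j=1: u_1=29/160 ∈ [5/36, 11/36) → index 1
j=2: u_2=49/160 ∈ [11/36, 5/12) → index 2
j=3: u_3=69/160 ∈ [5/12, 23/36) → index 4
j=4: u_4=89/160 ∈ [5/12, 23/36) → index 4
j=5: u_5=109/160 ∈ [23/36, 29/36) → index 5
j=6: u_6=129/160 ∈ [29/36, 31/36) → index 6
j=7: u_7=149/160 ∈ [31/36, 1) → index 7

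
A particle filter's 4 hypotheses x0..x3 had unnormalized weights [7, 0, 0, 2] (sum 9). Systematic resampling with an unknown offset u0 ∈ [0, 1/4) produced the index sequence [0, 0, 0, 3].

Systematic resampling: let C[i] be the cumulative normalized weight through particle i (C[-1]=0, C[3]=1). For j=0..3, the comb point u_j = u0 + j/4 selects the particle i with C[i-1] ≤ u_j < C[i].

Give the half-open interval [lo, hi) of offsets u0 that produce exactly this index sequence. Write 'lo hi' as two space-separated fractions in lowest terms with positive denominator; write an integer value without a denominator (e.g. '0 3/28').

C = [7/9, 7/9, 7/9, 1]
j=0 picked index 0: u0 ∈ [0, 7/9)
j=1 picked index 0: u0 ∈ [-1/4, 19/36)
j=2 picked index 0: u0 ∈ [-1/2, 5/18)
j=3 picked index 3: u0 ∈ [1/36, 1/4)
intersection: [1/36, 1/4)

1/36 1/4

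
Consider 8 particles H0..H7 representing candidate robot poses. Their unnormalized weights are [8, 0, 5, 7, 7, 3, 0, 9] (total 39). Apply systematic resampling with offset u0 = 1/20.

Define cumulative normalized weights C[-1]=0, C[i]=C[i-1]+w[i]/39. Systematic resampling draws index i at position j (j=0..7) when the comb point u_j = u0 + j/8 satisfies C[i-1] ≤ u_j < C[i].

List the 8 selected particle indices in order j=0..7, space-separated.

0 0 2 3 4 4 7 7

C = [8/39, 8/39, 1/3, 20/39, 9/13, 10/13, 10/13, 1]
j=0: u_0=1/20 ∈ [0, 8/39) → index 0
j=1: u_1=7/40 ∈ [0, 8/39) → index 0
j=2: u_2=3/10 ∈ [8/39, 1/3) → index 2
j=3: u_3=17/40 ∈ [1/3, 20/39) → index 3
j=4: u_4=11/20 ∈ [20/39, 9/13) → index 4
j=5: u_5=27/40 ∈ [20/39, 9/13) → index 4
j=6: u_6=4/5 ∈ [10/13, 1) → index 7
j=7: u_7=37/40 ∈ [10/13, 1) → index 7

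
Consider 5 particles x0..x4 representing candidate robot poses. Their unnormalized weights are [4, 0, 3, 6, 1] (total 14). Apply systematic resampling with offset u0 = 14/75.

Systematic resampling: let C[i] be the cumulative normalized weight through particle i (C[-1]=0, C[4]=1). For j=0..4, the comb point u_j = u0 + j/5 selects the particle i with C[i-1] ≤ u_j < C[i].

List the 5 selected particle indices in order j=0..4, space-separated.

0 2 3 3 4

C = [2/7, 2/7, 1/2, 13/14, 1]
j=0: u_0=14/75 ∈ [0, 2/7) → index 0
j=1: u_1=29/75 ∈ [2/7, 1/2) → index 2
j=2: u_2=44/75 ∈ [1/2, 13/14) → index 3
j=3: u_3=59/75 ∈ [1/2, 13/14) → index 3
j=4: u_4=74/75 ∈ [13/14, 1) → index 4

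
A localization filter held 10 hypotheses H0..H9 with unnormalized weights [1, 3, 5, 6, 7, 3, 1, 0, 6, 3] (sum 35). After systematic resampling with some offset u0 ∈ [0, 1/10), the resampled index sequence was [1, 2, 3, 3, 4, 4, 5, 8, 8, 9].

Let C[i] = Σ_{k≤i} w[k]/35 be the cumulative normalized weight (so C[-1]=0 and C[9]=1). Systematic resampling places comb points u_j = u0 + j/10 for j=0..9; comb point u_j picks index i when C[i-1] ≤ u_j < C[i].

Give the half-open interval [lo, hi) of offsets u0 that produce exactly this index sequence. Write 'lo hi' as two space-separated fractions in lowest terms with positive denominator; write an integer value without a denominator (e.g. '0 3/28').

C = [1/35, 4/35, 9/35, 3/7, 22/35, 5/7, 26/35, 26/35, 32/35, 1]
j=0 picked index 1: u0 ∈ [1/35, 4/35)
j=1 picked index 2: u0 ∈ [1/70, 11/70)
j=2 picked index 3: u0 ∈ [2/35, 8/35)
j=3 picked index 3: u0 ∈ [-3/70, 9/70)
j=4 picked index 4: u0 ∈ [1/35, 8/35)
j=5 picked index 4: u0 ∈ [-1/14, 9/70)
j=6 picked index 5: u0 ∈ [1/35, 4/35)
j=7 picked index 8: u0 ∈ [3/70, 3/14)
j=8 picked index 8: u0 ∈ [-2/35, 4/35)
j=9 picked index 9: u0 ∈ [1/70, 1/10)
intersection: [2/35, 1/10)

2/35 1/10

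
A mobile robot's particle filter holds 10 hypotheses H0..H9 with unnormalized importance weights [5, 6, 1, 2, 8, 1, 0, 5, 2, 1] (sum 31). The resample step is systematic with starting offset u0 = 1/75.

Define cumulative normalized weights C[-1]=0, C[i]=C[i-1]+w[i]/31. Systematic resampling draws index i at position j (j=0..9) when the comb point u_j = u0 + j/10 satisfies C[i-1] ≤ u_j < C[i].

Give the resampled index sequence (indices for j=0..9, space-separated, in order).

0 0 1 1 3 4 4 5 7 8

C = [5/31, 11/31, 12/31, 14/31, 22/31, 23/31, 23/31, 28/31, 30/31, 1]
j=0: u_0=1/75 ∈ [0, 5/31) → index 0
j=1: u_1=17/150 ∈ [0, 5/31) → index 0
j=2: u_2=16/75 ∈ [5/31, 11/31) → index 1
j=3: u_3=47/150 ∈ [5/31, 11/31) → index 1
j=4: u_4=31/75 ∈ [12/31, 14/31) → index 3
j=5: u_5=77/150 ∈ [14/31, 22/31) → index 4
j=6: u_6=46/75 ∈ [14/31, 22/31) → index 4
j=7: u_7=107/150 ∈ [22/31, 23/31) → index 5
j=8: u_8=61/75 ∈ [23/31, 28/31) → index 7
j=9: u_9=137/150 ∈ [28/31, 30/31) → index 8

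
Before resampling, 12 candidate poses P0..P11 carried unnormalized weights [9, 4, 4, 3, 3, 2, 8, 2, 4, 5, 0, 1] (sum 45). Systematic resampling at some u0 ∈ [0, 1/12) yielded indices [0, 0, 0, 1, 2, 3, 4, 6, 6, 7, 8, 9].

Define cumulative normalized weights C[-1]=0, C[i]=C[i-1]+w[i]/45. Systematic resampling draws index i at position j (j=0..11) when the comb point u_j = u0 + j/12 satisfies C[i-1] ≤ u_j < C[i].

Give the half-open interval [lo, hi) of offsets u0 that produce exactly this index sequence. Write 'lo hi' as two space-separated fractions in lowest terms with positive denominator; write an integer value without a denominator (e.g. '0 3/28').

0 1/90

C = [1/5, 13/45, 17/45, 4/9, 23/45, 5/9, 11/15, 7/9, 13/15, 44/45, 44/45, 1]
j=0 picked index 0: u0 ∈ [0, 1/5)
j=1 picked index 0: u0 ∈ [-1/12, 7/60)
j=2 picked index 0: u0 ∈ [-1/6, 1/30)
j=3 picked index 1: u0 ∈ [-1/20, 7/180)
j=4 picked index 2: u0 ∈ [-2/45, 2/45)
j=5 picked index 3: u0 ∈ [-7/180, 1/36)
j=6 picked index 4: u0 ∈ [-1/18, 1/90)
j=7 picked index 6: u0 ∈ [-1/36, 3/20)
j=8 picked index 6: u0 ∈ [-1/9, 1/15)
j=9 picked index 7: u0 ∈ [-1/60, 1/36)
j=10 picked index 8: u0 ∈ [-1/18, 1/30)
j=11 picked index 9: u0 ∈ [-1/20, 11/180)
intersection: [0, 1/90)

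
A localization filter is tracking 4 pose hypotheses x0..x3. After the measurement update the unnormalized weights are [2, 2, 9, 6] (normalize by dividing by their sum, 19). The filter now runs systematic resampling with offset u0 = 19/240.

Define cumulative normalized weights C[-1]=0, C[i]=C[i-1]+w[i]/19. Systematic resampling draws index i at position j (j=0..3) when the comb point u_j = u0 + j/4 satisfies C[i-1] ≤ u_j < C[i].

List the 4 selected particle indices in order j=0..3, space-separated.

C = [2/19, 4/19, 13/19, 1]
j=0: u_0=19/240 ∈ [0, 2/19) → index 0
j=1: u_1=79/240 ∈ [4/19, 13/19) → index 2
j=2: u_2=139/240 ∈ [4/19, 13/19) → index 2
j=3: u_3=199/240 ∈ [13/19, 1) → index 3

0 2 2 3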